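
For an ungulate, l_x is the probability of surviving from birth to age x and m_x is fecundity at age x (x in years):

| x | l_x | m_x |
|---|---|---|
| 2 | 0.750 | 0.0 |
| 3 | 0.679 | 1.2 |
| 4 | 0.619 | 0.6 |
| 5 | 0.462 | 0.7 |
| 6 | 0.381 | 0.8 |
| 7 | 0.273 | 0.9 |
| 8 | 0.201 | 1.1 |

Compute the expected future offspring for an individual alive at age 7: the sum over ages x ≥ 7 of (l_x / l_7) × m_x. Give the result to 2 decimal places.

l_7 = 0.273. Conditional survival from age 7 to x is l_x / l_7.
  x=7: (0.273/0.273) × 0.9 = 0.9000
  x=8: (0.201/0.273) × 1.1 = 0.8099
Sum = 0.9000 + 0.8099 = 1.7099

1.71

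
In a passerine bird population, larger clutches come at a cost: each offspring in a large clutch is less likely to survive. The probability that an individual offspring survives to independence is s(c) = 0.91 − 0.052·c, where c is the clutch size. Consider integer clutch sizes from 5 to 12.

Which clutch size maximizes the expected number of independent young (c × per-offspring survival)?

Expected independent young = c × s(c):
  c=5: 5 × 0.650 = 3.250
  c=6: 6 × 0.598 = 3.588
  c=7: 7 × 0.546 = 3.822
  c=8: 8 × 0.494 = 3.952
  c=9: 9 × 0.442 = 3.978
  c=10: 10 × 0.390 = 3.900
  c=11: 11 × 0.338 = 3.718
  c=12: 12 × 0.286 = 3.432
Maximum at c = 9 (3.978 independent young).

9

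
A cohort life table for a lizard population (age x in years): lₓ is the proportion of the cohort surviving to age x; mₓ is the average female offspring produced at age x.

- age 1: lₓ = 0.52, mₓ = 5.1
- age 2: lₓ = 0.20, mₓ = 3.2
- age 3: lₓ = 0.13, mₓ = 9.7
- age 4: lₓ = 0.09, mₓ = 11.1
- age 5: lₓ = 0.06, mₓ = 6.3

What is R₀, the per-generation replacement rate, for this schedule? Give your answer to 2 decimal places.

R₀ = Σ lₓ mₓ:
  age 1: 0.52 × 5.1 = 2.6520
  age 2: 0.20 × 3.2 = 0.6400
  age 3: 0.13 × 9.7 = 1.2610
  age 4: 0.09 × 11.1 = 0.9990
  age 5: 0.06 × 6.3 = 0.3780
R₀ = 2.6520 + 0.6400 + 1.2610 + 0.9990 + 0.3780 = 5.9300

5.93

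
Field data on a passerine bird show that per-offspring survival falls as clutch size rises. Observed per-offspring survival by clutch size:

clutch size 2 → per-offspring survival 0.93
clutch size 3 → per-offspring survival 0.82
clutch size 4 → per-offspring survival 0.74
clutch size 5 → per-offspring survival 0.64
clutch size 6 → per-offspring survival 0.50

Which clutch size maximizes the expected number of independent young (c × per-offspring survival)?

Expected independent young = c × s(c):
  c=2: 2 × 0.93 = 1.860
  c=3: 3 × 0.82 = 2.460
  c=4: 4 × 0.74 = 2.960
  c=5: 5 × 0.64 = 3.200
  c=6: 6 × 0.50 = 3.000
Maximum at c = 5 (3.200 independent young).

5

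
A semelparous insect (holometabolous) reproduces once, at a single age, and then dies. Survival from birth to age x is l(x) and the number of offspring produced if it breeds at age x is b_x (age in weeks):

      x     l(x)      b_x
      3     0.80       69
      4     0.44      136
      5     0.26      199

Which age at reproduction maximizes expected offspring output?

Expected offspring if breeding at age x = l(x) × b_x:
  age 3: 0.80 × 69 = 55.200
  age 4: 0.44 × 136 = 59.840
  age 5: 0.26 × 199 = 51.740
Maximum at age 4 (59.840).

4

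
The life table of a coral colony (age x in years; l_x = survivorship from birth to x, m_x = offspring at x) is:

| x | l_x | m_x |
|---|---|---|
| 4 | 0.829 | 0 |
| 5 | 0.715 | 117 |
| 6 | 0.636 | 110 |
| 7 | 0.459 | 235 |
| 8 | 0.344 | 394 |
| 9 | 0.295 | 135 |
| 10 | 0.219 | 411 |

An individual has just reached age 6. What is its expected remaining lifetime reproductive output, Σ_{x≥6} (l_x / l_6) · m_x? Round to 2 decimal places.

696.85

l_6 = 0.636. Conditional survival from age 6 to x is l_x / l_6.
  x=6: (0.636/0.636) × 110 = 110.0000
  x=7: (0.459/0.636) × 235 = 169.5991
  x=8: (0.344/0.636) × 394 = 213.1069
  x=9: (0.295/0.636) × 135 = 62.6179
  x=10: (0.219/0.636) × 411 = 141.5236
Sum = 110.0000 + 169.5991 + 213.1069 + 62.6179 + 141.5236 = 696.8475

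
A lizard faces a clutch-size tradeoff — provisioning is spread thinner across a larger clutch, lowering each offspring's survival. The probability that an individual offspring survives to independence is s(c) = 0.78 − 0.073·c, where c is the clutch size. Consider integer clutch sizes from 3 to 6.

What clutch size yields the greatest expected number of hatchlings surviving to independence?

Expected hatchlings surviving to independence = c × s(c):
  c=3: 3 × 0.561 = 1.683
  c=4: 4 × 0.488 = 1.952
  c=5: 5 × 0.415 = 2.075
  c=6: 6 × 0.342 = 2.052
Maximum at c = 5 (2.075 hatchlings surviving to independence).

5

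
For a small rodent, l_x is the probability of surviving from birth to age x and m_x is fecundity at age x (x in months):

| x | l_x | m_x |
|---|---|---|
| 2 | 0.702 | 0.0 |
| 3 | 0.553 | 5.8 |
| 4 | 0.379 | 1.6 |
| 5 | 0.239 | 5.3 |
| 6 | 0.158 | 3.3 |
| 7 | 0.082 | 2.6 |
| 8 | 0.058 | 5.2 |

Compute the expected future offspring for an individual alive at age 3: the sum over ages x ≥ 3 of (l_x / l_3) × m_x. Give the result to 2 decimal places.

l_3 = 0.553. Conditional survival from age 3 to x is l_x / l_3.
  x=3: (0.553/0.553) × 5.8 = 5.8000
  x=4: (0.379/0.553) × 1.6 = 1.0966
  x=5: (0.239/0.553) × 5.3 = 2.2906
  x=6: (0.158/0.553) × 3.3 = 0.9429
  x=7: (0.082/0.553) × 2.6 = 0.3855
  x=8: (0.058/0.553) × 5.2 = 0.5454
Sum = 5.8000 + 1.0966 + 2.2906 + 0.9429 + 0.3855 + 0.5454 = 11.0609

11.06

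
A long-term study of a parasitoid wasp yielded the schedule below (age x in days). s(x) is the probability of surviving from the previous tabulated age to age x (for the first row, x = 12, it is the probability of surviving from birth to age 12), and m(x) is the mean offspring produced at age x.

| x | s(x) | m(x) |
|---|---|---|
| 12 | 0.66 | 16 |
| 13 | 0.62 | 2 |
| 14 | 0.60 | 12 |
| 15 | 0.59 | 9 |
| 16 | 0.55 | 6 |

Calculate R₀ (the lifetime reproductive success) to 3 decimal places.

16.106

Survivorship from birth: l_x = s_12·s_13·…·s_x.
  l_12 = 0.66000
  l_13 = 0.40920
  l_14 = 0.24552
  l_15 = 0.14486
  l_16 = 0.07967
R₀ = Σ l_x m(x):
  age 12: 0.66000 × 16 = 10.5600
  age 13: 0.40920 × 2 = 0.8184
  age 14: 0.24552 × 12 = 2.9462
  age 15: 0.14486 × 9 = 1.3037
  age 16: 0.07967 × 6 = 0.4780
R₀ = 10.5600 + 0.8184 + 2.9462 + 1.3037 + 0.4780 = 16.1064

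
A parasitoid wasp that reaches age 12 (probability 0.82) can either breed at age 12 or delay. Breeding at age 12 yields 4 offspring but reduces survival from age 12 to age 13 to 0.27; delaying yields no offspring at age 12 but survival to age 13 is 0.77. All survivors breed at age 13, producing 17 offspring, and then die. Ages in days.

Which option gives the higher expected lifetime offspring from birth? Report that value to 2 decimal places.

10.73

breed at age 12: R₀ = 0.82 × (4 + 0.27 × 17) = 0.82 × 8.5900 = 7.0438
delay to age 13: R₀ = 0.82 × (0.77 × 17) = 0.82 × 13.0900 = 10.7338
Higher: delay to age 13 (10.7338).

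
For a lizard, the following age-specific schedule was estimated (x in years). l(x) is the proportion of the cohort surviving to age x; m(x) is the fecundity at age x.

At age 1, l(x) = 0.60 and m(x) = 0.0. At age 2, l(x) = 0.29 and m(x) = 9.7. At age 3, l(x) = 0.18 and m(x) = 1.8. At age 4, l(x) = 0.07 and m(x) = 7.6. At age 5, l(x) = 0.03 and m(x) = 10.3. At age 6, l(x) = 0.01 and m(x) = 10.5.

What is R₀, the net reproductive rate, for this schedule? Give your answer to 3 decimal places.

4.083

R₀ = Σ l(x) m(x):
  age 1: 0.60 × 0.0 = 0.0000
  age 2: 0.29 × 9.7 = 2.8130
  age 3: 0.18 × 1.8 = 0.3240
  age 4: 0.07 × 7.6 = 0.5320
  age 5: 0.03 × 10.3 = 0.3090
  age 6: 0.01 × 10.5 = 0.1050
R₀ = 0.0000 + 2.8130 + 0.3240 + 0.5320 + 0.3090 + 0.1050 = 4.0830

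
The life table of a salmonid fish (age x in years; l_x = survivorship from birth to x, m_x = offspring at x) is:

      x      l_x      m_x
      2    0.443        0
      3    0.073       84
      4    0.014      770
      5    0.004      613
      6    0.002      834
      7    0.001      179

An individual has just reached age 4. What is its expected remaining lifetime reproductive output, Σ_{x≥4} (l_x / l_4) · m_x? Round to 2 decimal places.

l_4 = 0.014. Conditional survival from age 4 to x is l_x / l_4.
  x=4: (0.014/0.014) × 770 = 770.0000
  x=5: (0.004/0.014) × 613 = 175.1429
  x=6: (0.002/0.014) × 834 = 119.1429
  x=7: (0.001/0.014) × 179 = 12.7857
Sum = 770.0000 + 175.1429 + 119.1429 + 12.7857 = 1077.0714

1077.07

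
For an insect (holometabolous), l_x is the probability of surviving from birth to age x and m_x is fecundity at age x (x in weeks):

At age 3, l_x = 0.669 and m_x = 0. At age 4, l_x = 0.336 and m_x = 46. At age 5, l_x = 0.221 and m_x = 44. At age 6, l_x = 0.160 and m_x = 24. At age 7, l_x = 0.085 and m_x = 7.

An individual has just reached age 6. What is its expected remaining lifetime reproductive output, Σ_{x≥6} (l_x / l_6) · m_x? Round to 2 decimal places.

l_6 = 0.160. Conditional survival from age 6 to x is l_x / l_6.
  x=6: (0.160/0.160) × 24 = 24.0000
  x=7: (0.085/0.160) × 7 = 3.7188
Sum = 24.0000 + 3.7188 = 27.7188

27.72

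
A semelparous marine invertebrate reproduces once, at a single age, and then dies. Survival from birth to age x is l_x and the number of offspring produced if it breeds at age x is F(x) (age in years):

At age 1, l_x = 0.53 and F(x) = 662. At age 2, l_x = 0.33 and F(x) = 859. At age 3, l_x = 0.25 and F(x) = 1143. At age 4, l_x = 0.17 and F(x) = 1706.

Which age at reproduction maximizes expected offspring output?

1

Expected offspring if breeding at age x = l_x × F(x):
  age 1: 0.53 × 662 = 350.860
  age 2: 0.33 × 859 = 283.470
  age 3: 0.25 × 1143 = 285.750
  age 4: 0.17 × 1706 = 290.020
Maximum at age 1 (350.860).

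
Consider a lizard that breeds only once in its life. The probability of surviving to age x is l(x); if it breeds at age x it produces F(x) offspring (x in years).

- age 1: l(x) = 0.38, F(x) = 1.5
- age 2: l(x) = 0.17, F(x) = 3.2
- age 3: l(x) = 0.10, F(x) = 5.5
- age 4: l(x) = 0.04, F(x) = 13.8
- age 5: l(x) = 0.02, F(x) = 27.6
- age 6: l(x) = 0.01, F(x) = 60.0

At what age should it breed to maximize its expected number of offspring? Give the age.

Expected offspring if breeding at age x = l(x) × F(x):
  age 1: 0.38 × 1.5 = 0.570
  age 2: 0.17 × 3.2 = 0.544
  age 3: 0.10 × 5.5 = 0.550
  age 4: 0.04 × 13.8 = 0.552
  age 5: 0.02 × 27.6 = 0.552
  age 6: 0.01 × 60.0 = 0.600
Maximum at age 6 (0.600).

6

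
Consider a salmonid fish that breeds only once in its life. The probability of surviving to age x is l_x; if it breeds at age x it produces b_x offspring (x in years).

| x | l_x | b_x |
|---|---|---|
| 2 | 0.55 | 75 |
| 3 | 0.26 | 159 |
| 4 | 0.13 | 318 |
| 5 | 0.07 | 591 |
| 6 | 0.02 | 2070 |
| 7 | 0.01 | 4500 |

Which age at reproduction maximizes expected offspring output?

7

Expected offspring if breeding at age x = l_x × b_x:
  age 2: 0.55 × 75 = 41.250
  age 3: 0.26 × 159 = 41.340
  age 4: 0.13 × 318 = 41.340
  age 5: 0.07 × 591 = 41.370
  age 6: 0.02 × 2070 = 41.400
  age 7: 0.01 × 4500 = 45.000
Maximum at age 7 (45.000).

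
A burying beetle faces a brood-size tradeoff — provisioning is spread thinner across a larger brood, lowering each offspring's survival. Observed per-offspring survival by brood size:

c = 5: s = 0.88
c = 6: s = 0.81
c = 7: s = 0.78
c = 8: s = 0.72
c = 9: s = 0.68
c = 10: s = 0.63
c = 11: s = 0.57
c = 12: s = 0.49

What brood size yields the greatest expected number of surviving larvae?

Expected surviving larvae = c × s(c):
  c=5: 5 × 0.88 = 4.400
  c=6: 6 × 0.81 = 4.860
  c=7: 7 × 0.78 = 5.460
  c=8: 8 × 0.72 = 5.760
  c=9: 9 × 0.68 = 6.120
  c=10: 10 × 0.63 = 6.300
  c=11: 11 × 0.57 = 6.270
  c=12: 12 × 0.49 = 5.880
Maximum at c = 10 (6.300 surviving larvae).

10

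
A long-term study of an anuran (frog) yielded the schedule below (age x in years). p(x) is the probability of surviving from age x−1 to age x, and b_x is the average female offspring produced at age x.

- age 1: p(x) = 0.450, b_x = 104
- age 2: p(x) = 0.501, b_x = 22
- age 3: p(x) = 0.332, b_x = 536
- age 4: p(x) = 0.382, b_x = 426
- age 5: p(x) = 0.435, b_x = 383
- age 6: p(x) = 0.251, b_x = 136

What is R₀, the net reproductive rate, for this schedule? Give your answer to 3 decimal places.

109.248

Survivorship from birth: l_x = p_1·p_2·…·p_x.
  l_1 = 0.45000
  l_2 = 0.22545
  l_3 = 0.07485
  l_4 = 0.02859
  l_5 = 0.01244
  l_6 = 0.00312
R₀ = Σ l_x b_x:
  age 1: 0.45000 × 104 = 46.8000
  age 2: 0.22545 × 22 = 4.9599
  age 3: 0.07485 × 536 = 40.1196
  age 4: 0.02859 × 426 = 12.1793
  age 5: 0.01244 × 383 = 4.7645
  age 6: 0.00312 × 136 = 0.4243
R₀ = 46.8000 + 4.9599 + 40.1196 + 12.1793 + 4.7645 + 0.4243 = 109.2477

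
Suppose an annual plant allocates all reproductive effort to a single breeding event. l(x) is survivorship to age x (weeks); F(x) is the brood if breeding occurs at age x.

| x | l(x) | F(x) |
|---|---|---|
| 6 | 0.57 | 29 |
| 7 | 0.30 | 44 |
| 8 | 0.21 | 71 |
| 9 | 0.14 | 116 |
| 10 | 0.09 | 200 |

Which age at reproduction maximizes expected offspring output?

Expected offspring if breeding at age x = l(x) × F(x):
  age 6: 0.57 × 29 = 16.530
  age 7: 0.30 × 44 = 13.200
  age 8: 0.21 × 71 = 14.910
  age 9: 0.14 × 116 = 16.240
  age 10: 0.09 × 200 = 18.000
Maximum at age 10 (18.000).

10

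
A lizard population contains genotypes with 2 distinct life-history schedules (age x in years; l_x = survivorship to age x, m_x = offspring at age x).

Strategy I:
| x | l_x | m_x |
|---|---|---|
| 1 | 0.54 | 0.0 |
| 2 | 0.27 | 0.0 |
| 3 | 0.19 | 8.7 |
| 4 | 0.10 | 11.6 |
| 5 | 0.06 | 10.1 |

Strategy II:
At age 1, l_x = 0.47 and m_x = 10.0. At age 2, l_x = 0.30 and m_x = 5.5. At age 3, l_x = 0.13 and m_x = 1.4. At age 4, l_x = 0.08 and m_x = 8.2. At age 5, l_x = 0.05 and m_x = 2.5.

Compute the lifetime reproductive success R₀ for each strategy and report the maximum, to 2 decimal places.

7.31

Strategy I: R₀ = 0.54×0.0 + 0.27×0.0 + 0.19×8.7 + 0.10×11.6 + 0.06×10.1 = 3.4190
Strategy II: R₀ = 0.47×10.0 + 0.30×5.5 + 0.13×1.4 + 0.08×8.2 + 0.05×2.5 = 7.3130
Highest R₀: strategy II with 7.3130.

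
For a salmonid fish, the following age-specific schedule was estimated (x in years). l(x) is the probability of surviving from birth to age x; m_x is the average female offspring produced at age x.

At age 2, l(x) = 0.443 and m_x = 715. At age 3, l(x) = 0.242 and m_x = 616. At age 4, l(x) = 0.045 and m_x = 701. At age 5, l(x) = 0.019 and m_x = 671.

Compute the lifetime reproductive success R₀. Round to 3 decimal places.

R₀ = Σ l(x) m_x:
  age 2: 0.443 × 715 = 316.7450
  age 3: 0.242 × 616 = 149.0720
  age 4: 0.045 × 701 = 31.5450
  age 5: 0.019 × 671 = 12.7490
R₀ = 316.7450 + 149.0720 + 31.5450 + 12.7490 = 510.1110

510.111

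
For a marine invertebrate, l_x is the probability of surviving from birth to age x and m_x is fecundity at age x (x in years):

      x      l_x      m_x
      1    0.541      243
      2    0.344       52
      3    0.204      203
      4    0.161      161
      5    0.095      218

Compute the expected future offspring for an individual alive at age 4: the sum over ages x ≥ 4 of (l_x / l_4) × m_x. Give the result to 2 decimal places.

l_4 = 0.161. Conditional survival from age 4 to x is l_x / l_4.
  x=4: (0.161/0.161) × 161 = 161.0000
  x=5: (0.095/0.161) × 218 = 128.6335
Sum = 161.0000 + 128.6335 = 289.6335

289.63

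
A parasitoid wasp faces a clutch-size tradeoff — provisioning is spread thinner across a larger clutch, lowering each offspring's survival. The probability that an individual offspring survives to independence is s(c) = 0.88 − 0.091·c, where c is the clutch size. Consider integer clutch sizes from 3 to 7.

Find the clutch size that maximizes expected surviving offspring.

Expected surviving offspring = c × s(c):
  c=3: 3 × 0.607 = 1.821
  c=4: 4 × 0.516 = 2.064
  c=5: 5 × 0.425 = 2.125
  c=6: 6 × 0.334 = 2.004
  c=7: 7 × 0.243 = 1.701
Maximum at c = 5 (2.125 surviving offspring).

5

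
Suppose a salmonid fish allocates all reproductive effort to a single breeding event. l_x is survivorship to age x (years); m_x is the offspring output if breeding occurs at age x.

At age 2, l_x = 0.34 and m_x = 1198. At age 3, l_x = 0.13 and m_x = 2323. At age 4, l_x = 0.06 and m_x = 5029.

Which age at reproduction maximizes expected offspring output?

2

Expected offspring if breeding at age x = l_x × m_x:
  age 2: 0.34 × 1198 = 407.320
  age 3: 0.13 × 2323 = 301.990
  age 4: 0.06 × 5029 = 301.740
Maximum at age 2 (407.320).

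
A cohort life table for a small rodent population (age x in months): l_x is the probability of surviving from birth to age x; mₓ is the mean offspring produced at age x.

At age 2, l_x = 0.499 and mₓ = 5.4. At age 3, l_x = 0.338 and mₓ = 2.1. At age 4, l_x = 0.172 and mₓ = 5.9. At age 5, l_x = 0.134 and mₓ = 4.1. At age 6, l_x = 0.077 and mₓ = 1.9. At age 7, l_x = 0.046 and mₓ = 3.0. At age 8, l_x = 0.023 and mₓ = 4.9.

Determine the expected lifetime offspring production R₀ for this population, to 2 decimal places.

5.37

R₀ = Σ l_x mₓ:
  age 2: 0.499 × 5.4 = 2.6946
  age 3: 0.338 × 2.1 = 0.7098
  age 4: 0.172 × 5.9 = 1.0148
  age 5: 0.134 × 4.1 = 0.5494
  age 6: 0.077 × 1.9 = 0.1463
  age 7: 0.046 × 3.0 = 0.1380
  age 8: 0.023 × 4.9 = 0.1127
R₀ = 2.6946 + 0.7098 + 1.0148 + 0.5494 + 0.1463 + 0.1380 + 0.1127 = 5.3656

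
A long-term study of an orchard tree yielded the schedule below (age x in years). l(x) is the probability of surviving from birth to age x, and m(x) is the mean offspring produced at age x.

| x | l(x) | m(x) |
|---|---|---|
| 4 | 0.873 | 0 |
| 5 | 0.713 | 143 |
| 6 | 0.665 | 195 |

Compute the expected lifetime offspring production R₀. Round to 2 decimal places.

231.63

R₀ = Σ l(x) m(x):
  age 4: 0.873 × 0 = 0.0000
  age 5: 0.713 × 143 = 101.9590
  age 6: 0.665 × 195 = 129.6750
R₀ = 0.0000 + 101.9590 + 129.6750 = 231.6340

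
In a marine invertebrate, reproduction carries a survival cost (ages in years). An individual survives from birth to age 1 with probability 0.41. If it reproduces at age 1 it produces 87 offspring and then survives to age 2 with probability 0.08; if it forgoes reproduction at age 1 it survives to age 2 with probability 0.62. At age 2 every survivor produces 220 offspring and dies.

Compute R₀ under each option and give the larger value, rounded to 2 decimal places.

breed at age 1: R₀ = 0.41 × (87 + 0.08 × 220) = 0.41 × 104.6000 = 42.8860
delay to age 2: R₀ = 0.41 × (0.62 × 220) = 0.41 × 136.4000 = 55.9240
Higher: delay to age 2 (55.9240).

55.92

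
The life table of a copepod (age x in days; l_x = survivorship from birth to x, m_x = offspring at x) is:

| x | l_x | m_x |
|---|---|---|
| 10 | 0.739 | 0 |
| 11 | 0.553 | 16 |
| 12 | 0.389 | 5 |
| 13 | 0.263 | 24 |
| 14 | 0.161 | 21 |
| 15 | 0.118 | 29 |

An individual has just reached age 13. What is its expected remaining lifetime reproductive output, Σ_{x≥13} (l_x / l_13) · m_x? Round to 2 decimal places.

49.87

l_13 = 0.263. Conditional survival from age 13 to x is l_x / l_13.
  x=13: (0.263/0.263) × 24 = 24.0000
  x=14: (0.161/0.263) × 21 = 12.8555
  x=15: (0.118/0.263) × 29 = 13.0114
Sum = 24.0000 + 12.8555 + 13.0114 = 49.8669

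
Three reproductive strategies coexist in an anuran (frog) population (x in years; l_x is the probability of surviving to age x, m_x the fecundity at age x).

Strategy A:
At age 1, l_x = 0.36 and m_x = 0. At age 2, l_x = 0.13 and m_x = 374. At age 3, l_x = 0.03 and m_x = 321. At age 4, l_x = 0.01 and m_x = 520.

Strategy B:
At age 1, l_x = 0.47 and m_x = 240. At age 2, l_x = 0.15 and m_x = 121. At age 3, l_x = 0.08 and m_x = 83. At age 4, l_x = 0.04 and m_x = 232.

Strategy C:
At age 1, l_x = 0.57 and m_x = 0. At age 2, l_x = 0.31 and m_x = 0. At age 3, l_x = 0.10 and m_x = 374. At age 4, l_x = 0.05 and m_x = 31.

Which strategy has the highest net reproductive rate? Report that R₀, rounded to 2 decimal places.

146.87

Strategy A: R₀ = 0.36×0 + 0.13×374 + 0.03×321 + 0.01×520 = 63.4500
Strategy B: R₀ = 0.47×240 + 0.15×121 + 0.08×83 + 0.04×232 = 146.8700
Strategy C: R₀ = 0.57×0 + 0.31×0 + 0.10×374 + 0.05×31 = 38.9500
Highest R₀: strategy B with 146.8700.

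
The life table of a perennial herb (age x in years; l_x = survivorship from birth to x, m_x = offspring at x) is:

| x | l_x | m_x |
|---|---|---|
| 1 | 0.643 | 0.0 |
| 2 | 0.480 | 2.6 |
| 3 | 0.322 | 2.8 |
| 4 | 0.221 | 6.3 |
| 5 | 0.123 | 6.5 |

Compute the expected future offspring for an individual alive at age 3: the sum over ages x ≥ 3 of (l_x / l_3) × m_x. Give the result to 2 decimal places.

9.61

l_3 = 0.322. Conditional survival from age 3 to x is l_x / l_3.
  x=3: (0.322/0.322) × 2.8 = 2.8000
  x=4: (0.221/0.322) × 6.3 = 4.3239
  x=5: (0.123/0.322) × 6.5 = 2.4829
Sum = 2.8000 + 4.3239 + 2.4829 = 9.6068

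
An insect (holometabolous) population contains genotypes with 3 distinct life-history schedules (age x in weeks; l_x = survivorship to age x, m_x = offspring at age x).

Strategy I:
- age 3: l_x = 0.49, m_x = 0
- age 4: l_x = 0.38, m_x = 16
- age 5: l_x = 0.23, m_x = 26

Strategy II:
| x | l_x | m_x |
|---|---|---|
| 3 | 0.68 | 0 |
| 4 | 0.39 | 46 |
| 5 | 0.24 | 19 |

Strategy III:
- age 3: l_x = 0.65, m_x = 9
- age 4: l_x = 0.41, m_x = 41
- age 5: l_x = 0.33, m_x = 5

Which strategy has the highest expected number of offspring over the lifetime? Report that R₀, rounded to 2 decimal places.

Strategy I: R₀ = 0.49×0 + 0.38×16 + 0.23×26 = 12.0600
Strategy II: R₀ = 0.68×0 + 0.39×46 + 0.24×19 = 22.5000
Strategy III: R₀ = 0.65×9 + 0.41×41 + 0.33×5 = 24.3100
Highest R₀: strategy III with 24.3100.

24.31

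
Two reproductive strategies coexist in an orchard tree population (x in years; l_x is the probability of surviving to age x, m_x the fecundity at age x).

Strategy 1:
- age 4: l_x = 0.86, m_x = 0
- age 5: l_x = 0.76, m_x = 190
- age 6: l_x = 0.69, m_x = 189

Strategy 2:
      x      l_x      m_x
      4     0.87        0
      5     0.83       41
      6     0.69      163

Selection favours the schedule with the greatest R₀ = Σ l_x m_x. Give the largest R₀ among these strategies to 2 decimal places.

274.81

Strategy 1: R₀ = 0.86×0 + 0.76×190 + 0.69×189 = 274.8100
Strategy 2: R₀ = 0.87×0 + 0.83×41 + 0.69×163 = 146.5000
Highest R₀: strategy 1 with 274.8100.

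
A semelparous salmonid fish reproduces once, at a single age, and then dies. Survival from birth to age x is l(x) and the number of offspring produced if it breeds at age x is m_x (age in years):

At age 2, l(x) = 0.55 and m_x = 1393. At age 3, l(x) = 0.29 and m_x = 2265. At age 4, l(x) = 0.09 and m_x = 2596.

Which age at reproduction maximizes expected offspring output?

Expected offspring if breeding at age x = l(x) × m_x:
  age 2: 0.55 × 1393 = 766.150
  age 3: 0.29 × 2265 = 656.850
  age 4: 0.09 × 2596 = 233.640
Maximum at age 2 (766.150).

2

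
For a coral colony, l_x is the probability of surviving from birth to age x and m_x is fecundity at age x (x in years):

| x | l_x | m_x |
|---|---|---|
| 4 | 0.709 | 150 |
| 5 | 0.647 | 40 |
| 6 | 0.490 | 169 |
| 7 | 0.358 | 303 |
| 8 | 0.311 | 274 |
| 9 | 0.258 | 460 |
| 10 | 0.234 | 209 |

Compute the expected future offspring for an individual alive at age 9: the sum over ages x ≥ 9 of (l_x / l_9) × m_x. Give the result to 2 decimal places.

649.56

l_9 = 0.258. Conditional survival from age 9 to x is l_x / l_9.
  x=9: (0.258/0.258) × 460 = 460.0000
  x=10: (0.234/0.258) × 209 = 189.5581
Sum = 460.0000 + 189.5581 = 649.5581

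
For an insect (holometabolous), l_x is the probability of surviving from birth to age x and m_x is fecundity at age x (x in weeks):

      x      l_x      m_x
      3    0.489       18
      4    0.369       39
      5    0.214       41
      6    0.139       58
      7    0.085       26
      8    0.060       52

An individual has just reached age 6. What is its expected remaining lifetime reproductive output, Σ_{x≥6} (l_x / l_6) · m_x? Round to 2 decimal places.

l_6 = 0.139. Conditional survival from age 6 to x is l_x / l_6.
  x=6: (0.139/0.139) × 58 = 58.0000
  x=7: (0.085/0.139) × 26 = 15.8993
  x=8: (0.060/0.139) × 52 = 22.4460
Sum = 58.0000 + 15.8993 + 22.4460 = 96.3453

96.35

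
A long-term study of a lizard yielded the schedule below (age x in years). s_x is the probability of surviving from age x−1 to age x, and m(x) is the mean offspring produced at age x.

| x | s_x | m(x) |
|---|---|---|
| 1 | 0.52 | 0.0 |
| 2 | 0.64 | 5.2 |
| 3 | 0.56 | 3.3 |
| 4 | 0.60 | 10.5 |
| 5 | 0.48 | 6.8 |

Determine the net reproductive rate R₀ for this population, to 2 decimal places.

3.88

Survivorship from birth: l_x = s_1·s_2·…·s_x.
  l_1 = 0.52000
  l_2 = 0.33280
  l_3 = 0.18637
  l_4 = 0.11182
  l_5 = 0.05367
R₀ = Σ l_x m(x):
  age 1: 0.52000 × 0.0 = 0.0000
  age 2: 0.33280 × 5.2 = 1.7306
  age 3: 0.18637 × 3.3 = 0.6150
  age 4: 0.11182 × 10.5 = 1.1741
  age 5: 0.05367 × 6.8 = 0.3650
R₀ = 0.0000 + 1.7306 + 0.6150 + 1.1741 + 0.3650 = 3.8846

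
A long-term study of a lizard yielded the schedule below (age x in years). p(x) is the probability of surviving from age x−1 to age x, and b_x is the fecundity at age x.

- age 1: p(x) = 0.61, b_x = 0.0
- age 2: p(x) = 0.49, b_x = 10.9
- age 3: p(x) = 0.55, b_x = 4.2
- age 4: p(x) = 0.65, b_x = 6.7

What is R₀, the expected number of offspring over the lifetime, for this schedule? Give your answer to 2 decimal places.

Survivorship from birth: l_x = p_1·p_2·…·p_x.
  l_1 = 0.61000
  l_2 = 0.29890
  l_3 = 0.16440
  l_4 = 0.10686
R₀ = Σ l_x b_x:
  age 1: 0.61000 × 0.0 = 0.0000
  age 2: 0.29890 × 10.9 = 3.2580
  age 3: 0.16440 × 4.2 = 0.6905
  age 4: 0.10686 × 6.7 = 0.7160
R₀ = 0.0000 + 3.2580 + 0.6905 + 0.7160 = 4.6645

4.66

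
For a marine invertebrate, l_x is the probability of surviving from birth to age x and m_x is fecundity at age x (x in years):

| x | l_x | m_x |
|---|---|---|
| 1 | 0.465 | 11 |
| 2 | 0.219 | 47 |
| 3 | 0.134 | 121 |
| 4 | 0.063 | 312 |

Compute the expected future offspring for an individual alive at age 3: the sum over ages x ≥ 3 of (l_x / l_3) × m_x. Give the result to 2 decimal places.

l_3 = 0.134. Conditional survival from age 3 to x is l_x / l_3.
  x=3: (0.134/0.134) × 121 = 121.0000
  x=4: (0.063/0.134) × 312 = 146.6866
Sum = 121.0000 + 146.6866 = 267.6866

267.69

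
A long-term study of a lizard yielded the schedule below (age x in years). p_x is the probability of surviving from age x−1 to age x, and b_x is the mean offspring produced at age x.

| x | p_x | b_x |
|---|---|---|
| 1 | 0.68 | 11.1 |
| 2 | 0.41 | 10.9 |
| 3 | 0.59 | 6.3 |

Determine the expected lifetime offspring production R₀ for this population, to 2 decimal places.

Survivorship from birth: l_x = p_1·p_2·…·p_x.
  l_1 = 0.68000
  l_2 = 0.27880
  l_3 = 0.16449
R₀ = Σ l_x b_x:
  age 1: 0.68000 × 11.1 = 7.5480
  age 2: 0.27880 × 10.9 = 3.0389
  age 3: 0.16449 × 6.3 = 1.0363
R₀ = 7.5480 + 3.0389 + 1.0363 = 11.6232

11.62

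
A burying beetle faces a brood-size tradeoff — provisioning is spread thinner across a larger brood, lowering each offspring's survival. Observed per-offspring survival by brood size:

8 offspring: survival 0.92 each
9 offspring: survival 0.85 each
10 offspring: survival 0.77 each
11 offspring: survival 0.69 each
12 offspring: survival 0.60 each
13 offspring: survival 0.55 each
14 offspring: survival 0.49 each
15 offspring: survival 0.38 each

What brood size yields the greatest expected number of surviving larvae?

Expected surviving larvae = c × s(c):
  c=8: 8 × 0.92 = 7.360
  c=9: 9 × 0.85 = 7.650
  c=10: 10 × 0.77 = 7.700
  c=11: 11 × 0.69 = 7.590
  c=12: 12 × 0.60 = 7.200
  c=13: 13 × 0.55 = 7.150
  c=14: 14 × 0.49 = 6.860
  c=15: 15 × 0.38 = 5.700
Maximum at c = 10 (7.700 surviving larvae).

10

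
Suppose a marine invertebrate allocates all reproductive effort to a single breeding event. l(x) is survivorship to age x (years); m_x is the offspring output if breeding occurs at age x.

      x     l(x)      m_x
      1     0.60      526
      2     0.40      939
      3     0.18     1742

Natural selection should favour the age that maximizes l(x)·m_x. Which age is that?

2

Expected offspring if breeding at age x = l(x) × m_x:
  age 1: 0.60 × 526 = 315.600
  age 2: 0.40 × 939 = 375.600
  age 3: 0.18 × 1742 = 313.560
Maximum at age 2 (375.600).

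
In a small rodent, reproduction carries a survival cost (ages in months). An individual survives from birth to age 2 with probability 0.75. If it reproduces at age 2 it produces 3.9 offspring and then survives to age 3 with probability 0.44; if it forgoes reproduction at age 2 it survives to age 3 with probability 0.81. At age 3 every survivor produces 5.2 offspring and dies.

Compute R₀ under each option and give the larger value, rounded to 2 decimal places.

breed at age 2: R₀ = 0.75 × (3.9 + 0.44 × 5.2) = 0.75 × 6.1880 = 4.6410
delay to age 3: R₀ = 0.75 × (0.81 × 5.2) = 0.75 × 4.2120 = 3.1590
Higher: breed at age 2 (4.6410).

4.64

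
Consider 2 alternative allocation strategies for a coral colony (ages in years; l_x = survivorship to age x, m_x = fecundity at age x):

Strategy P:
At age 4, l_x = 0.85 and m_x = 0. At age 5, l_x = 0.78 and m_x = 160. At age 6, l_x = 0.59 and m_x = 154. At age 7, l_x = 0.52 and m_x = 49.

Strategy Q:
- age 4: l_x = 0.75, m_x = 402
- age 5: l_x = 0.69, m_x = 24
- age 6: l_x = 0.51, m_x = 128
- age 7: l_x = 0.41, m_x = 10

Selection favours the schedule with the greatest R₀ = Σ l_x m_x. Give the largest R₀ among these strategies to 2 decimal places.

Strategy P: R₀ = 0.85×0 + 0.78×160 + 0.59×154 + 0.52×49 = 241.1400
Strategy Q: R₀ = 0.75×402 + 0.69×24 + 0.51×128 + 0.41×10 = 387.4400
Highest R₀: strategy Q with 387.4400.

387.44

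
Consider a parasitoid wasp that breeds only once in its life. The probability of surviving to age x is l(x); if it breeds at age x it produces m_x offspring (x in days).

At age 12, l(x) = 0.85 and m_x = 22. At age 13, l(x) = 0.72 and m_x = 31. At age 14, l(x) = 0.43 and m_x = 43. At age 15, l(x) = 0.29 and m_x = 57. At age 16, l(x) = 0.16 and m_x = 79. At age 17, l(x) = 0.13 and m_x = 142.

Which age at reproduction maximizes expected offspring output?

Expected offspring if breeding at age x = l(x) × m_x:
  age 12: 0.85 × 22 = 18.700
  age 13: 0.72 × 31 = 22.320
  age 14: 0.43 × 43 = 18.490
  age 15: 0.29 × 57 = 16.530
  age 16: 0.16 × 79 = 12.640
  age 17: 0.13 × 142 = 18.460
Maximum at age 13 (22.320).

13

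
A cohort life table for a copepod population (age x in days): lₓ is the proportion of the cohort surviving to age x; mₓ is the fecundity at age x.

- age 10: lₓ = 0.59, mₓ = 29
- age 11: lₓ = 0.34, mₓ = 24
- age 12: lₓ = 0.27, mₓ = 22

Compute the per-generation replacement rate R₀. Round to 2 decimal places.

R₀ = Σ lₓ mₓ:
  age 10: 0.59 × 29 = 17.1100
  age 11: 0.34 × 24 = 8.1600
  age 12: 0.27 × 22 = 5.9400
R₀ = 17.1100 + 8.1600 + 5.9400 = 31.2100

31.21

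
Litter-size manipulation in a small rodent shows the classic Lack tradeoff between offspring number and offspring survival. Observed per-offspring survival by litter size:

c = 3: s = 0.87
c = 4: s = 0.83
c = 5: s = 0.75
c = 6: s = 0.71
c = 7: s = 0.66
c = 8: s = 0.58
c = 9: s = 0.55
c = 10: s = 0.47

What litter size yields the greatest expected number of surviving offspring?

9

Expected surviving offspring = c × s(c):
  c=3: 3 × 0.87 = 2.610
  c=4: 4 × 0.83 = 3.320
  c=5: 5 × 0.75 = 3.750
  c=6: 6 × 0.71 = 4.260
  c=7: 7 × 0.66 = 4.620
  c=8: 8 × 0.58 = 4.640
  c=9: 9 × 0.55 = 4.950
  c=10: 10 × 0.47 = 4.700
Maximum at c = 9 (4.950 surviving offspring).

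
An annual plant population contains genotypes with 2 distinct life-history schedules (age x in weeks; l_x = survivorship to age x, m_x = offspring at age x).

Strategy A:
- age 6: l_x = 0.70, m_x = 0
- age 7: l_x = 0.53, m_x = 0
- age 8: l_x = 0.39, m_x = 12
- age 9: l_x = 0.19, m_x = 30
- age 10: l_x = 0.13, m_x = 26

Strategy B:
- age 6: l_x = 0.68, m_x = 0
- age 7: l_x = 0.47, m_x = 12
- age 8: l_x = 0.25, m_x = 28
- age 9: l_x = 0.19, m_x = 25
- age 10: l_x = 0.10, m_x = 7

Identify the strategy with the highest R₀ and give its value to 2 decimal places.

18.09

Strategy A: R₀ = 0.70×0 + 0.53×0 + 0.39×12 + 0.19×30 + 0.13×26 = 13.7600
Strategy B: R₀ = 0.68×0 + 0.47×12 + 0.25×28 + 0.19×25 + 0.10×7 = 18.0900
Highest R₀: strategy B with 18.0900.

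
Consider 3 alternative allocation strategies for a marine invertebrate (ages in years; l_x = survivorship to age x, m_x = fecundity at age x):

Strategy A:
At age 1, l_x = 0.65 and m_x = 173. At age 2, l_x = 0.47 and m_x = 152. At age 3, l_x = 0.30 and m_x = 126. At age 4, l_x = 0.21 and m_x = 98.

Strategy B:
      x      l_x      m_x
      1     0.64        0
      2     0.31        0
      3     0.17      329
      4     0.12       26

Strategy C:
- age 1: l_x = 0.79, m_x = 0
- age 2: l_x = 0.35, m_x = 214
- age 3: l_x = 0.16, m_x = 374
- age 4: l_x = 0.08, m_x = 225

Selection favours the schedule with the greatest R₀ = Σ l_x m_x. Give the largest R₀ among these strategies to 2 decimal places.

242.27

Strategy A: R₀ = 0.65×173 + 0.47×152 + 0.30×126 + 0.21×98 = 242.2700
Strategy B: R₀ = 0.64×0 + 0.31×0 + 0.17×329 + 0.12×26 = 59.0500
Strategy C: R₀ = 0.79×0 + 0.35×214 + 0.16×374 + 0.08×225 = 152.7400
Highest R₀: strategy A with 242.2700.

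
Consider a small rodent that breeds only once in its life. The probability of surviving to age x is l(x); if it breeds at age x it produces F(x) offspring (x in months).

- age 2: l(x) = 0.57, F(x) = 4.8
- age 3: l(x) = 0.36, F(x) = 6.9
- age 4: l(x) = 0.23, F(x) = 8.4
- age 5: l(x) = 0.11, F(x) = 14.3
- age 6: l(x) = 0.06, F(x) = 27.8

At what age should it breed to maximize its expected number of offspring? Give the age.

Expected offspring if breeding at age x = l(x) × F(x):
  age 2: 0.57 × 4.8 = 2.736
  age 3: 0.36 × 6.9 = 2.484
  age 4: 0.23 × 8.4 = 1.932
  age 5: 0.11 × 14.3 = 1.573
  age 6: 0.06 × 27.8 = 1.668
Maximum at age 2 (2.736).

2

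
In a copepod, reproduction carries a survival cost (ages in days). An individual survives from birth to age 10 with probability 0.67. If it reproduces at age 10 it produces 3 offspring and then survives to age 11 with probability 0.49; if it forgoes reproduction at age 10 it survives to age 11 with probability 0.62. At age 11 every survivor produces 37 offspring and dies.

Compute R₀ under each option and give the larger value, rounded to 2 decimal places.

15.37

breed at age 10: R₀ = 0.67 × (3 + 0.49 × 37) = 0.67 × 21.1300 = 14.1571
delay to age 11: R₀ = 0.67 × (0.62 × 37) = 0.67 × 22.9400 = 15.3698
Higher: delay to age 11 (15.3698).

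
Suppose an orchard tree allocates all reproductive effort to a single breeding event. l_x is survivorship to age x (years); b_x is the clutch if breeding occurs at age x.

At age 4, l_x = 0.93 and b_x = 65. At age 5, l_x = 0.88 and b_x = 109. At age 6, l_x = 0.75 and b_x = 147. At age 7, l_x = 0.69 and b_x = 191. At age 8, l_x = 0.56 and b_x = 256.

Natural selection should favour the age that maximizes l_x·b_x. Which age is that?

Expected offspring if breeding at age x = l_x × b_x:
  age 4: 0.93 × 65 = 60.450
  age 5: 0.88 × 109 = 95.920
  age 6: 0.75 × 147 = 110.250
  age 7: 0.69 × 191 = 131.790
  age 8: 0.56 × 256 = 143.360
Maximum at age 8 (143.360).

8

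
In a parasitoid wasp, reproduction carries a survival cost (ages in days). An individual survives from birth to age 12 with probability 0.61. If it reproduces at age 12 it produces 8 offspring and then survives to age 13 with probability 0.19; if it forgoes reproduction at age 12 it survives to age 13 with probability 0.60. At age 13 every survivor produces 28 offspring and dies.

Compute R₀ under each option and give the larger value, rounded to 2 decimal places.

breed at age 12: R₀ = 0.61 × (8 + 0.19 × 28) = 0.61 × 13.3200 = 8.1252
delay to age 13: R₀ = 0.61 × (0.60 × 28) = 0.61 × 16.8000 = 10.2480
Higher: delay to age 13 (10.2480).

10.25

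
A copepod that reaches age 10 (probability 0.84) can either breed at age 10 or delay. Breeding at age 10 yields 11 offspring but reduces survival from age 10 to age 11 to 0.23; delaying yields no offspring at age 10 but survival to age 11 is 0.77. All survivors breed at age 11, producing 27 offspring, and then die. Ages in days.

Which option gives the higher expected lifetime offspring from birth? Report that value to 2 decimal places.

17.46

breed at age 10: R₀ = 0.84 × (11 + 0.23 × 27) = 0.84 × 17.2100 = 14.4564
delay to age 11: R₀ = 0.84 × (0.77 × 27) = 0.84 × 20.7900 = 17.4636
Higher: delay to age 11 (17.4636).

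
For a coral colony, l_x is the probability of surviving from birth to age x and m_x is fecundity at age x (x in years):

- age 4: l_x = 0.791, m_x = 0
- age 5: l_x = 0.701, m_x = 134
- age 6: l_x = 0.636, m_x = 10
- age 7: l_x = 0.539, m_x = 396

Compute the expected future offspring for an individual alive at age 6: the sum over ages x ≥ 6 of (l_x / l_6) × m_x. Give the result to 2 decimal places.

345.60

l_6 = 0.636. Conditional survival from age 6 to x is l_x / l_6.
  x=6: (0.636/0.636) × 10 = 10.0000
  x=7: (0.539/0.636) × 396 = 335.6038
Sum = 10.0000 + 335.6038 = 345.6038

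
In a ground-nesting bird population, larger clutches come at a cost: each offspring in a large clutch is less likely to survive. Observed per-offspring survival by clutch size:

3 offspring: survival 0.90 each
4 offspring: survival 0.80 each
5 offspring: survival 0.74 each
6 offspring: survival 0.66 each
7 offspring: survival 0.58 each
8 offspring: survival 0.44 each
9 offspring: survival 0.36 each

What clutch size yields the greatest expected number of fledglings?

7

Expected fledglings = c × s(c):
  c=3: 3 × 0.90 = 2.700
  c=4: 4 × 0.80 = 3.200
  c=5: 5 × 0.74 = 3.700
  c=6: 6 × 0.66 = 3.960
  c=7: 7 × 0.58 = 4.060
  c=8: 8 × 0.44 = 3.520
  c=9: 9 × 0.36 = 3.240
Maximum at c = 7 (4.060 fledglings).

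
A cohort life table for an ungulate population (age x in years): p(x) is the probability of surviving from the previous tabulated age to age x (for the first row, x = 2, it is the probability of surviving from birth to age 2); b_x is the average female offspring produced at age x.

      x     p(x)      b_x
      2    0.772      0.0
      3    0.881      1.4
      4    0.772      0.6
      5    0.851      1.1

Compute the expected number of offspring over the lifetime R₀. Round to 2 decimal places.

Survivorship from birth: l_x = p_2·p_3·…·p_x.
  l_2 = 0.77200
  l_3 = 0.68013
  l_4 = 0.52506
  l_5 = 0.44683
R₀ = Σ l_x b_x:
  age 2: 0.77200 × 0.0 = 0.0000
  age 3: 0.68013 × 1.4 = 0.9522
  age 4: 0.52506 × 0.6 = 0.3150
  age 5: 0.44683 × 1.1 = 0.4915
R₀ = 0.0000 + 0.9522 + 0.3150 + 0.4915 = 1.7587

1.76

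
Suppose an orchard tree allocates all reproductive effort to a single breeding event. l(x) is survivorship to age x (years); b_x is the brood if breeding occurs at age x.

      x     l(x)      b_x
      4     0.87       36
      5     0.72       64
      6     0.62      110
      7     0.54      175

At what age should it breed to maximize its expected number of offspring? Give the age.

7

Expected offspring if breeding at age x = l(x) × b_x:
  age 4: 0.87 × 36 = 31.320
  age 5: 0.72 × 64 = 46.080
  age 6: 0.62 × 110 = 68.200
  age 7: 0.54 × 175 = 94.500
Maximum at age 7 (94.500).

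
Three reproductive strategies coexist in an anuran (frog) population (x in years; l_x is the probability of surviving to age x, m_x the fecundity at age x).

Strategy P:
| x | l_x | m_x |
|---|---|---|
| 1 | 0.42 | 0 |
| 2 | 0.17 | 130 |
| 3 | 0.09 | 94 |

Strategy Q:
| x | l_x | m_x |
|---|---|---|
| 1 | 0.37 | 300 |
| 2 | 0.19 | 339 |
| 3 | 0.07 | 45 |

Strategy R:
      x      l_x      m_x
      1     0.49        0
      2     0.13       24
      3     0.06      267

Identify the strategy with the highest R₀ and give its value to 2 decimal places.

178.56

Strategy P: R₀ = 0.42×0 + 0.17×130 + 0.09×94 = 30.5600
Strategy Q: R₀ = 0.37×300 + 0.19×339 + 0.07×45 = 178.5600
Strategy R: R₀ = 0.49×0 + 0.13×24 + 0.06×267 = 19.1400
Highest R₀: strategy Q with 178.5600.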